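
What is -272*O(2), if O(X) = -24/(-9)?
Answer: -2176/3 ≈ -725.33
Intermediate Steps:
O(X) = 8/3 (O(X) = -24*(-1/9) = 8/3)
-272*O(2) = -272*8/3 = -2176/3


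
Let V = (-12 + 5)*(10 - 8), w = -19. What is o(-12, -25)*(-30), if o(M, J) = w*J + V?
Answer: -13830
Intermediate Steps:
V = -14 (V = -7*2 = -14)
o(M, J) = -14 - 19*J (o(M, J) = -19*J - 14 = -14 - 19*J)
o(-12, -25)*(-30) = (-14 - 19*(-25))*(-30) = (-14 + 475)*(-30) = 461*(-30) = -13830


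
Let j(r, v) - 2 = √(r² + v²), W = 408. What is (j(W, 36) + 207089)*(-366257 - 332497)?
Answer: -144705664614 - 8385048*√1165 ≈ -1.4499e+11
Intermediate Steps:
j(r, v) = 2 + √(r² + v²)
(j(W, 36) + 207089)*(-366257 - 332497) = ((2 + √(408² + 36²)) + 207089)*(-366257 - 332497) = ((2 + √(166464 + 1296)) + 207089)*(-698754) = ((2 + √167760) + 207089)*(-698754) = ((2 + 12*√1165) + 207089)*(-698754) = (207091 + 12*√1165)*(-698754) = -144705664614 - 8385048*√1165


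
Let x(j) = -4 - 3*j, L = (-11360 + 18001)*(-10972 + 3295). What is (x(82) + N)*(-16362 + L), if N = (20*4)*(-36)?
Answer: 159627868470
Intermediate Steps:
N = -2880 (N = 80*(-36) = -2880)
L = -50982957 (L = 6641*(-7677) = -50982957)
(x(82) + N)*(-16362 + L) = ((-4 - 3*82) - 2880)*(-16362 - 50982957) = ((-4 - 246) - 2880)*(-50999319) = (-250 - 2880)*(-50999319) = -3130*(-50999319) = 159627868470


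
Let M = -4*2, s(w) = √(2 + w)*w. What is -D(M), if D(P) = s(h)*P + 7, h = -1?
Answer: -15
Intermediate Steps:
s(w) = w*√(2 + w)
M = -8
D(P) = 7 - P (D(P) = (-√(2 - 1))*P + 7 = (-√1)*P + 7 = (-1*1)*P + 7 = -P + 7 = 7 - P)
-D(M) = -(7 - 1*(-8)) = -(7 + 8) = -1*15 = -15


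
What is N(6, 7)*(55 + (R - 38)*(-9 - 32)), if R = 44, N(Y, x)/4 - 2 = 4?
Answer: -4584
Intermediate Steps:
N(Y, x) = 24 (N(Y, x) = 8 + 4*4 = 8 + 16 = 24)
N(6, 7)*(55 + (R - 38)*(-9 - 32)) = 24*(55 + (44 - 38)*(-9 - 32)) = 24*(55 + 6*(-41)) = 24*(55 - 246) = 24*(-191) = -4584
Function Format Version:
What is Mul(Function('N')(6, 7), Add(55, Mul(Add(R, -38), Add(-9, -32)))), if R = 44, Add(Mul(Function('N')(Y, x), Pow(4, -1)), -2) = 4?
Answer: -4584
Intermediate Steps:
Function('N')(Y, x) = 24 (Function('N')(Y, x) = Add(8, Mul(4, 4)) = Add(8, 16) = 24)
Mul(Function('N')(6, 7), Add(55, Mul(Add(R, -38), Add(-9, -32)))) = Mul(24, Add(55, Mul(Add(44, -38), Add(-9, -32)))) = Mul(24, Add(55, Mul(6, -41))) = Mul(24, Add(55, -246)) = Mul(24, -191) = -4584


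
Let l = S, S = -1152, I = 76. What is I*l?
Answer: -87552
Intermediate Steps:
l = -1152
I*l = 76*(-1152) = -87552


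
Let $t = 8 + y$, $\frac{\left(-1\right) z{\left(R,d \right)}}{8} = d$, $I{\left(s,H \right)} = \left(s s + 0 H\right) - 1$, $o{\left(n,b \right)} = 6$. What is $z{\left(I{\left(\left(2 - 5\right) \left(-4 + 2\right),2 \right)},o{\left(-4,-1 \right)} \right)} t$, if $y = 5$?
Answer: $-624$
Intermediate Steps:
$I{\left(s,H \right)} = -1 + s^{2}$ ($I{\left(s,H \right)} = \left(s^{2} + 0\right) - 1 = s^{2} - 1 = -1 + s^{2}$)
$z{\left(R,d \right)} = - 8 d$
$t = 13$ ($t = 8 + 5 = 13$)
$z{\left(I{\left(\left(2 - 5\right) \left(-4 + 2\right),2 \right)},o{\left(-4,-1 \right)} \right)} t = \left(-8\right) 6 \cdot 13 = \left(-48\right) 13 = -624$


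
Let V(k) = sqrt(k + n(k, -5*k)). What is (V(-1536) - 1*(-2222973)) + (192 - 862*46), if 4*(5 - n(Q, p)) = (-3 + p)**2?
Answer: 2183513 + I*sqrt(58942453)/2 ≈ 2.1835e+6 + 3838.7*I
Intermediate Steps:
n(Q, p) = 5 - (-3 + p)**2/4
V(k) = sqrt(5 + k - (-3 - 5*k)**2/4) (V(k) = sqrt(k + (5 - (-3 - 5*k)**2/4)) = sqrt(5 + k - (-3 - 5*k)**2/4))
(V(-1536) - 1*(-2222973)) + (192 - 862*46) = (sqrt(11 - 26*(-1536) - 25*(-1536)**2)/2 - 1*(-2222973)) + (192 - 862*46) = (sqrt(11 + 39936 - 25*2359296)/2 + 2222973) + (192 - 39652) = (sqrt(11 + 39936 - 58982400)/2 + 2222973) - 39460 = (sqrt(-58942453)/2 + 2222973) - 39460 = ((I*sqrt(58942453))/2 + 2222973) - 39460 = (I*sqrt(58942453)/2 + 2222973) - 39460 = (2222973 + I*sqrt(58942453)/2) - 39460 = 2183513 + I*sqrt(58942453)/2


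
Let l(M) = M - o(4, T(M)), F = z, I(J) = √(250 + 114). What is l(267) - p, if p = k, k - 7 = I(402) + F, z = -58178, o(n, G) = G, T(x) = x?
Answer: 58171 - 2*√91 ≈ 58152.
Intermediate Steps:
I(J) = 2*√91 (I(J) = √364 = 2*√91)
F = -58178
k = -58171 + 2*√91 (k = 7 + (2*√91 - 58178) = 7 + (-58178 + 2*√91) = -58171 + 2*√91 ≈ -58152.)
l(M) = 0 (l(M) = M - M = 0)
p = -58171 + 2*√91 ≈ -58152.
l(267) - p = 0 - (-58171 + 2*√91) = 0 + (58171 - 2*√91) = 58171 - 2*√91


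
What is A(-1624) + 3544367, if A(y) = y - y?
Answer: 3544367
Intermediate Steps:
A(y) = 0
A(-1624) + 3544367 = 0 + 3544367 = 3544367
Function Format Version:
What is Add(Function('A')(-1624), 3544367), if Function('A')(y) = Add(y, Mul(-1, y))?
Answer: 3544367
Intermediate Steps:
Function('A')(y) = 0
Add(Function('A')(-1624), 3544367) = Add(0, 3544367) = 3544367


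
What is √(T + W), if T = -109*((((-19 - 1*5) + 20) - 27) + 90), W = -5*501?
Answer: 2*I*√2234 ≈ 94.53*I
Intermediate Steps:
W = -2505
T = -6431 (T = -109*((((-19 - 5) + 20) - 27) + 90) = -109*(((-24 + 20) - 27) + 90) = -109*((-4 - 27) + 90) = -109*(-31 + 90) = -109*59 = -6431)
√(T + W) = √(-6431 - 2505) = √(-8936) = 2*I*√2234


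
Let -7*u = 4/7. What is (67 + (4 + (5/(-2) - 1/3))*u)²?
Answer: 1974025/441 ≈ 4476.3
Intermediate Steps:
u = -4/49 (u = -4/(7*7) = -⅐*4/7 = -4/49 ≈ -0.081633)
(67 + (4 + (5/(-2) - 1/3))*u)² = (67 + (4 + (5/(-2) - 1/3))*(-4/49))² = (67 + (4 + (5*(-½) - 1*⅓))*(-4/49))² = (67 + (4 + (-5/2 - ⅓))*(-4/49))² = (67 + (4 - 17/6)*(-4/49))² = (67 + (7/6)*(-4/49))² = (67 - 2/21)² = (1405/21)² = 1974025/441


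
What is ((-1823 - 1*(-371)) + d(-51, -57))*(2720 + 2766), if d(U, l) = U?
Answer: -8245458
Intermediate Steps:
((-1823 - 1*(-371)) + d(-51, -57))*(2720 + 2766) = ((-1823 - 1*(-371)) - 51)*(2720 + 2766) = ((-1823 + 371) - 51)*5486 = (-1452 - 51)*5486 = -1503*5486 = -8245458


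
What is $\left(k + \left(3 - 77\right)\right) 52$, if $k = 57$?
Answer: $-884$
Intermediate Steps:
$\left(k + \left(3 - 77\right)\right) 52 = \left(57 + \left(3 - 77\right)\right) 52 = \left(57 - 74\right) 52 = \left(-17\right) 52 = -884$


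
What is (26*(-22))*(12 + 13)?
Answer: -14300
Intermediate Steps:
(26*(-22))*(12 + 13) = -572*25 = -14300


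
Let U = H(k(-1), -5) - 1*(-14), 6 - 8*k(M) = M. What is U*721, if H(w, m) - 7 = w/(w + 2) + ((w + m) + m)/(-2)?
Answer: 6863199/368 ≈ 18650.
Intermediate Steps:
k(M) = ¾ - M/8
H(w, m) = 7 - m - w/2 + w/(2 + w) (H(w, m) = 7 + (w/(w + 2) + ((w + m) + m)/(-2)) = 7 + (w/(2 + w) + ((m + w) + m)*(-½)) = 7 + (w/(2 + w) + (w + 2*m)*(-½)) = 7 + (w/(2 + w) + (-m - w/2)) = 7 + (-m - w/2 + w/(2 + w)) = 7 - m - w/2 + w/(2 + w))
U = 9519/368 (U = (14 - 2*(-5) + 7*(¾ - ⅛*(-1)) - (¾ - ⅛*(-1))²/2 - 1*(-5)*(¾ - ⅛*(-1)))/(2 + (¾ - ⅛*(-1))) - 1*(-14) = (14 + 10 + 7*(¾ + ⅛) - (¾ + ⅛)²/2 - 1*(-5)*(¾ + ⅛))/(2 + (¾ + ⅛)) + 14 = (14 + 10 + 7*(7/8) - (7/8)²/2 - 1*(-5)*7/8)/(2 + 7/8) + 14 = (14 + 10 + 49/8 - ½*49/64 + 35/8)/(23/8) + 14 = 8*(14 + 10 + 49/8 - 49/128 + 35/8)/23 + 14 = (8/23)*(4367/128) + 14 = 4367/368 + 14 = 9519/368 ≈ 25.867)
U*721 = (9519/368)*721 = 6863199/368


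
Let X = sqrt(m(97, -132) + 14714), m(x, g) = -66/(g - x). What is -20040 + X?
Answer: -20040 + 2*sqrt(192907997)/229 ≈ -19919.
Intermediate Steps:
X = 2*sqrt(192907997)/229 (X = sqrt(66/(97 - 1*(-132)) + 14714) = sqrt(66/(97 + 132) + 14714) = sqrt(66/229 + 14714) = sqrt(3369572/229) = 2*sqrt(192907997)/229 ≈ 121.30)
-20040 + X = -20040 + 2*sqrt(192907997)/229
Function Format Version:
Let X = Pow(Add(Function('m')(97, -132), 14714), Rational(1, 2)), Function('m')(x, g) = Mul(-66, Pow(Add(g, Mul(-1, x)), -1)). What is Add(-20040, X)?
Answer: Add(-20040, Mul(Rational(2, 229), Pow(192907997, Rational(1, 2)))) ≈ -19919.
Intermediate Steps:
X = Mul(Rational(2, 229), Pow(192907997, Rational(1, 2))) (X = Pow(Add(Mul(66, Pow(Add(97, Mul(-1, -132)), -1)), 14714), Rational(1, 2)) = Pow(Add(Mul(66, Pow(Add(97, 132), -1)), 14714), Rational(1, 2)) = Pow(Add(Mul(66, Pow(229, -1)), 14714), Rational(1, 2)) = Pow(Add(Mul(66, Rational(1, 229)), 14714), Rational(1, 2)) = Pow(Add(Rational(66, 229), 14714), Rational(1, 2)) = Pow(Rational(3369572, 229), Rational(1, 2)) = Mul(Rational(2, 229), Pow(192907997, Rational(1, 2))) ≈ 121.30)
Add(-20040, X) = Add(-20040, Mul(Rational(2, 229), Pow(192907997, Rational(1, 2))))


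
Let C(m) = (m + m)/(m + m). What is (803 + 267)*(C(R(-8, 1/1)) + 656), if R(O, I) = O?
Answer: 702990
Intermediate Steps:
C(m) = 1 (C(m) = (2*m)/((2*m)) = (2*m)*(1/(2*m)) = 1)
(803 + 267)*(C(R(-8, 1/1)) + 656) = (803 + 267)*(1 + 656) = 1070*657 = 702990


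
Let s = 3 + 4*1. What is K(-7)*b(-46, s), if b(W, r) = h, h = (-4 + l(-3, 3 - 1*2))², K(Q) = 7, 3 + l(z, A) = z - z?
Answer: 343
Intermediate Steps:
l(z, A) = -3 (l(z, A) = -3 + (z - z) = -3 + 0 = -3)
s = 7 (s = 3 + 4 = 7)
h = 49 (h = (-4 - 3)² = (-7)² = 49)
b(W, r) = 49
K(-7)*b(-46, s) = 7*49 = 343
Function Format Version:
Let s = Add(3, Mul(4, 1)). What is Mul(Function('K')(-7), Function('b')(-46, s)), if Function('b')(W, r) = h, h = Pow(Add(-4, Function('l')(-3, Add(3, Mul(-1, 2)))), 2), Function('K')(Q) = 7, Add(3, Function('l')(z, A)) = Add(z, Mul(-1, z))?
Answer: 343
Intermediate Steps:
Function('l')(z, A) = -3 (Function('l')(z, A) = Add(-3, Add(z, Mul(-1, z))) = Add(-3, 0) = -3)
s = 7 (s = Add(3, 4) = 7)
h = 49 (h = Pow(Add(-4, -3), 2) = Pow(-7, 2) = 49)
Function('b')(W, r) = 49
Mul(Function('K')(-7), Function('b')(-46, s)) = Mul(7, 49) = 343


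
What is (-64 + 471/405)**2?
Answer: 71961289/18225 ≈ 3948.5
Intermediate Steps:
(-64 + 471/405)**2 = (-64 + 471*(1/405))**2 = (-64 + 157/135)**2 = (-8483/135)**2 = 71961289/18225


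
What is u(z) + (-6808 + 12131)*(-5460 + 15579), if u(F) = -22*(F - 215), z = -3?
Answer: 53868233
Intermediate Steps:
u(F) = 4730 - 22*F (u(F) = -22*(-215 + F) = 4730 - 22*F)
u(z) + (-6808 + 12131)*(-5460 + 15579) = (4730 - 22*(-3)) + (-6808 + 12131)*(-5460 + 15579) = (4730 + 66) + 5323*10119 = 4796 + 53863437 = 53868233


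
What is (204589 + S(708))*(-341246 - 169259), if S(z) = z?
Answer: -104805144985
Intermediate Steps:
(204589 + S(708))*(-341246 - 169259) = (204589 + 708)*(-341246 - 169259) = 205297*(-510505) = -104805144985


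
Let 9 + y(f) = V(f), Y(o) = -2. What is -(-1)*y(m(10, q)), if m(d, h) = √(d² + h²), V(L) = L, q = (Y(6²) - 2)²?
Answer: -9 + 2*√89 ≈ 9.8680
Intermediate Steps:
q = 16 (q = (-2 - 2)² = (-4)² = 16)
y(f) = -9 + f
-(-1)*y(m(10, q)) = -(-1)*(-9 + √(10² + 16²)) = -(-1)*(-9 + √(100 + 256)) = -(-1)*(-9 + √356) = -(-1)*(-9 + 2*√89) = -(9 - 2*√89) = -9 + 2*√89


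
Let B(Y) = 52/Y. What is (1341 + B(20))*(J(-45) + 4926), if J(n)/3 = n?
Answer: 32185938/5 ≈ 6.4372e+6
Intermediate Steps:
J(n) = 3*n
(1341 + B(20))*(J(-45) + 4926) = (1341 + 52/20)*(3*(-45) + 4926) = (1341 + 52*(1/20))*(-135 + 4926) = (1341 + 13/5)*4791 = (6718/5)*4791 = 32185938/5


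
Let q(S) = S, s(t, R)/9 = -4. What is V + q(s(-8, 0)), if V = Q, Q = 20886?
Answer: 20850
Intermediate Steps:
s(t, R) = -36 (s(t, R) = 9*(-4) = -36)
V = 20886
V + q(s(-8, 0)) = 20886 - 36 = 20850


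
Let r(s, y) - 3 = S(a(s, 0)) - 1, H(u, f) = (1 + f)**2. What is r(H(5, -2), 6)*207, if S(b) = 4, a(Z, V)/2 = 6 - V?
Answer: 1242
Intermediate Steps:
a(Z, V) = 12 - 2*V (a(Z, V) = 2*(6 - V) = 12 - 2*V)
r(s, y) = 6 (r(s, y) = 3 + (4 - 1) = 3 + 3 = 6)
r(H(5, -2), 6)*207 = 6*207 = 1242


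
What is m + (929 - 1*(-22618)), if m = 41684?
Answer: 65231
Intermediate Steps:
m + (929 - 1*(-22618)) = 41684 + (929 - 1*(-22618)) = 41684 + (929 + 22618) = 41684 + 23547 = 65231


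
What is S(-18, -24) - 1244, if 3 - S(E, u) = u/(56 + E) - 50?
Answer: -22617/19 ≈ -1190.4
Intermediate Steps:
S(E, u) = 53 - u/(56 + E) (S(E, u) = 3 - (u/(56 + E) - 50) = 3 - (-50 + u/(56 + E)) = 3 + (50 - u/(56 + E)) = 53 - u/(56 + E))
S(-18, -24) - 1244 = (2968 - 1*(-24) + 53*(-18))/(56 - 18) - 1244 = (2968 + 24 - 954)/38 - 1244 = (1/38)*2038 - 1244 = 1019/19 - 1244 = -22617/19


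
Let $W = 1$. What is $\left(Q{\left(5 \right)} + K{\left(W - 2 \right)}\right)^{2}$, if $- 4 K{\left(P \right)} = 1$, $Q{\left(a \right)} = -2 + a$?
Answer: $\frac{121}{16} \approx 7.5625$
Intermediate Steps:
$K{\left(P \right)} = - \frac{1}{4}$ ($K{\left(P \right)} = \left(- \frac{1}{4}\right) 1 = - \frac{1}{4}$)
$\left(Q{\left(5 \right)} + K{\left(W - 2 \right)}\right)^{2} = \left(\left(-2 + 5\right) - \frac{1}{4}\right)^{2} = \left(3 - \frac{1}{4}\right)^{2} = \left(\frac{11}{4}\right)^{2} = \frac{121}{16}$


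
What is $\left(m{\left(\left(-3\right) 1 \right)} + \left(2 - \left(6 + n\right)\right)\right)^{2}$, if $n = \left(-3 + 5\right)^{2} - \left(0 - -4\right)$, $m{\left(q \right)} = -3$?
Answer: $49$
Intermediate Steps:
$n = 0$ ($n = 2^{2} - \left(0 + 4\right) = 4 - 4 = 0$)
$\left(m{\left(\left(-3\right) 1 \right)} + \left(2 - \left(6 + n\right)\right)\right)^{2} = \left(-3 + \left(2 + \left(\left(0 - 6\right) - 0\right)\right)\right)^{2} = \left(-3 + \left(2 + \left(\left(0 - 6\right) + 0\right)\right)\right)^{2} = \left(-3 + \left(2 + \left(-6 + 0\right)\right)\right)^{2} = \left(-3 + \left(2 - 6\right)\right)^{2} = \left(-3 - 4\right)^{2} = \left(-7\right)^{2} = 49$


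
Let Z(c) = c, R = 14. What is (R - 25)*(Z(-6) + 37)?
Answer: -341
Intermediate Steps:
(R - 25)*(Z(-6) + 37) = (14 - 25)*(-6 + 37) = -11*31 = -341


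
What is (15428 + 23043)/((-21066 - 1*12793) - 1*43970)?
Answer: -38471/77829 ≈ -0.49430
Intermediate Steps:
(15428 + 23043)/((-21066 - 1*12793) - 1*43970) = 38471/((-21066 - 12793) - 43970) = 38471/(-33859 - 43970) = 38471/(-77829) = 38471*(-1/77829) = -38471/77829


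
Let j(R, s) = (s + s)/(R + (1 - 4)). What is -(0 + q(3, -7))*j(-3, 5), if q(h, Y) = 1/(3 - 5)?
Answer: -5/6 ≈ -0.83333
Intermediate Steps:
q(h, Y) = -1/2 (q(h, Y) = 1/(-2) = -1/2)
j(R, s) = 2*s/(-3 + R) (j(R, s) = (2*s)/(R - 3) = (2*s)/(-3 + R) = 2*s/(-3 + R))
-(0 + q(3, -7))*j(-3, 5) = -(0 - 1/2)*2*5/(-3 - 3) = -(-1)*2*5/(-6)/2 = -(-1)*2*5*(-1/6)/2 = -(-1)*(-5)/(2*3) = -1*5/6 = -5/6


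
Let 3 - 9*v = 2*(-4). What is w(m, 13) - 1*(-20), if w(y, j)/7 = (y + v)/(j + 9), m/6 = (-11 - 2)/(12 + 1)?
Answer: 3659/198 ≈ 18.480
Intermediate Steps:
v = 11/9 (v = ⅓ - 2*(-4)/9 = ⅓ - ⅑*(-8) = ⅓ + 8/9 = 11/9 ≈ 1.2222)
m = -6 (m = 6*((-11 - 2)/(12 + 1)) = 6*(-13/13) = 6*(-13*1/13) = 6*(-1) = -6)
w(y, j) = 7*(11/9 + y)/(9 + j) (w(y, j) = 7*((y + 11/9)/(j + 9)) = 7*((11/9 + y)/(9 + j)) = 7*(11/9 + y)/(9 + j))
w(m, 13) - 1*(-20) = 7*(11 + 9*(-6))/(9*(9 + 13)) - 1*(-20) = (7/9)*(11 - 54)/22 + 20 = (7/9)*(1/22)*(-43) + 20 = -301/198 + 20 = 3659/198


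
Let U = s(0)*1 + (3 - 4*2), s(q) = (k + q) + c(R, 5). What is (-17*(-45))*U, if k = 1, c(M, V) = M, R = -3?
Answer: -5355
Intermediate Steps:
s(q) = -2 + q (s(q) = (1 + q) - 3 = -2 + q)
U = -7 (U = (-2 + 0)*1 + (3 - 4*2) = -2*1 + (3 - 8) = -2 - 5 = -7)
(-17*(-45))*U = -17*(-45)*(-7) = 765*(-7) = -5355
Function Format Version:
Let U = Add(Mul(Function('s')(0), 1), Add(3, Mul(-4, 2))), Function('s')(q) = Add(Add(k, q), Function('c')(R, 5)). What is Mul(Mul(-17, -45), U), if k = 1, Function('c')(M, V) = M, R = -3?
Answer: -5355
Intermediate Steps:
Function('s')(q) = Add(-2, q) (Function('s')(q) = Add(Add(1, q), -3) = Add(-2, q))
U = -7 (U = Add(Mul(Add(-2, 0), 1), Add(3, Mul(-4, 2))) = Add(Mul(-2, 1), Add(3, -8)) = Add(-2, -5) = -7)
Mul(Mul(-17, -45), U) = Mul(Mul(-17, -45), -7) = Mul(765, -7) = -5355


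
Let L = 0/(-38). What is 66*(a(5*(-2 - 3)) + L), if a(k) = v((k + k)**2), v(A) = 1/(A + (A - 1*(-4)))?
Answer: 11/834 ≈ 0.013189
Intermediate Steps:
L = 0 (L = 0*(-1/38) = 0)
v(A) = 1/(4 + 2*A) (v(A) = 1/(A + (A + 4)) = 1/(A + (4 + A)) = 1/(4 + 2*A))
a(k) = 1/(2*(2 + 4*k**2)) (a(k) = 1/(2*(2 + (k + k)**2)) = 1/(2*(2 + (2*k)**2)) = 1/(2*(2 + 4*k**2)))
66*(a(5*(-2 - 3)) + L) = 66*(1/(4*(1 + 2*(5*(-2 - 3))**2)) + 0) = 66*(1/(4*(1 + 2*(5*(-5))**2)) + 0) = 66*(1/(4*(1 + 2*(-25)**2)) + 0) = 66*(1/(4*(1 + 2*625)) + 0) = 66*(1/(4*(1 + 1250)) + 0) = 66*((1/4)/1251 + 0) = 66*((1/4)*(1/1251) + 0) = 66*(1/5004 + 0) = 66*(1/5004) = 11/834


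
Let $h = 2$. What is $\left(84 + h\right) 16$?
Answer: $1376$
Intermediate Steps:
$\left(84 + h\right) 16 = \left(84 + 2\right) 16 = 86 \cdot 16 = 1376$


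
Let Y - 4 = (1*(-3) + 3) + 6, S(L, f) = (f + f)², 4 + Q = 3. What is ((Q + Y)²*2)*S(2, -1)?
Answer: 648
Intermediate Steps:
Q = -1 (Q = -4 + 3 = -1)
S(L, f) = 4*f² (S(L, f) = (2*f)² = 4*f²)
Y = 10 (Y = 4 + ((1*(-3) + 3) + 6) = 4 + ((-3 + 3) + 6) = 4 + (0 + 6) = 4 + 6 = 10)
((Q + Y)²*2)*S(2, -1) = ((-1 + 10)²*2)*(4*(-1)²) = (9²*2)*(4*1) = (81*2)*4 = 162*4 = 648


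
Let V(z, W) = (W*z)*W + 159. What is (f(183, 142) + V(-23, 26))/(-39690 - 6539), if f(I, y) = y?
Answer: 15247/46229 ≈ 0.32981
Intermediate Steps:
V(z, W) = 159 + z*W² (V(z, W) = z*W² + 159 = 159 + z*W²)
(f(183, 142) + V(-23, 26))/(-39690 - 6539) = (142 + (159 - 23*26²))/(-39690 - 6539) = (142 + (159 - 23*676))/(-46229) = (142 + (159 - 15548))*(-1/46229) = (142 - 15389)*(-1/46229) = -15247*(-1/46229) = 15247/46229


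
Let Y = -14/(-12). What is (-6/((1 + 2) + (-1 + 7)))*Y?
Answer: -7/9 ≈ -0.77778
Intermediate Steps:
Y = 7/6 (Y = -14*(-1)/12 = -1*(-7/6) = 7/6 ≈ 1.1667)
(-6/((1 + 2) + (-1 + 7)))*Y = -6/((1 + 2) + (-1 + 7))*(7/6) = -6/(3 + 6)*(7/6) = -6/9*(7/6) = -6*1/9*(7/6) = -2/3*7/6 = -7/9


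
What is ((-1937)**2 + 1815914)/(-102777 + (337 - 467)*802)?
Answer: -5567883/207037 ≈ -26.893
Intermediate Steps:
((-1937)**2 + 1815914)/(-102777 + (337 - 467)*802) = (3751969 + 1815914)/(-102777 - 130*802) = 5567883/(-102777 - 104260) = 5567883/(-207037) = 5567883*(-1/207037) = -5567883/207037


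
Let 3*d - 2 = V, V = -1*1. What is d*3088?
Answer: 3088/3 ≈ 1029.3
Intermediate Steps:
V = -1
d = ⅓ (d = ⅔ + (⅓)*(-1) = ⅔ - ⅓ = ⅓ ≈ 0.33333)
d*3088 = (⅓)*3088 = 3088/3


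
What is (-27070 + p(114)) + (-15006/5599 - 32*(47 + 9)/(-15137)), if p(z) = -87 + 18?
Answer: -2300303350171/84752063 ≈ -27142.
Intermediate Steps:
p(z) = -69
(-27070 + p(114)) + (-15006/5599 - 32*(47 + 9)/(-15137)) = (-27070 - 69) + (-15006/5599 - 32*(47 + 9)/(-15137)) = -27139 + (-15006*1/5599 - 32*56*(-1/15137)) = -27139 + (-15006/5599 - 1792*(-1/15137)) = -27139 + (-15006/5599 + 1792/15137) = -27139 - 217112414/84752063 = -2300303350171/84752063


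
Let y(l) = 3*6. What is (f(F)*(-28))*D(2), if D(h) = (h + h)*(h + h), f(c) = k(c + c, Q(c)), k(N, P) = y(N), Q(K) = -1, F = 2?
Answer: -8064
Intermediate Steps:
y(l) = 18
k(N, P) = 18
f(c) = 18
D(h) = 4*h**2 (D(h) = (2*h)*(2*h) = 4*h**2)
(f(F)*(-28))*D(2) = (18*(-28))*(4*2**2) = -2016*4 = -504*16 = -8064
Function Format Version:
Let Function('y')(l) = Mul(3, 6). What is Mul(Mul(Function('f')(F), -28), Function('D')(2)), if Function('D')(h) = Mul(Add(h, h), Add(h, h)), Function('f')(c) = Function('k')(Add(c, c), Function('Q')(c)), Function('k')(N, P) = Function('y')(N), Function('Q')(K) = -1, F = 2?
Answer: -8064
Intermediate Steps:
Function('y')(l) = 18
Function('k')(N, P) = 18
Function('f')(c) = 18
Function('D')(h) = Mul(4, Pow(h, 2)) (Function('D')(h) = Mul(Mul(2, h), Mul(2, h)) = Mul(4, Pow(h, 2)))
Mul(Mul(Function('f')(F), -28), Function('D')(2)) = Mul(Mul(18, -28), Mul(4, Pow(2, 2))) = Mul(-504, Mul(4, 4)) = Mul(-504, 16) = -8064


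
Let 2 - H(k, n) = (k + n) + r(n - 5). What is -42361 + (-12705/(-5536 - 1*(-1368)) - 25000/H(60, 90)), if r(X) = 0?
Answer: -6506223891/154216 ≈ -42189.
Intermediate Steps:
H(k, n) = 2 - k - n (H(k, n) = 2 - ((k + n) + 0) = 2 - (k + n) = 2 + (-k - n) = 2 - k - n)
-42361 + (-12705/(-5536 - 1*(-1368)) - 25000/H(60, 90)) = -42361 + (-12705/(-5536 - 1*(-1368)) - 25000/(2 - 1*60 - 1*90)) = -42361 + (-12705/(-5536 + 1368) - 25000/(2 - 60 - 90)) = -42361 + (-12705/(-4168) - 25000/(-148)) = -42361 + (-12705*(-1/4168) - 25000*(-1/148)) = -42361 + (12705/4168 + 6250/37) = -42361 + 26520085/154216 = -6506223891/154216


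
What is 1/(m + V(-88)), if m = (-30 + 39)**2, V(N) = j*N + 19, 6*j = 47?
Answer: -3/1768 ≈ -0.0016968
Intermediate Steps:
j = 47/6 (j = (1/6)*47 = 47/6 ≈ 7.8333)
V(N) = 19 + 47*N/6 (V(N) = 47*N/6 + 19 = 19 + 47*N/6)
m = 81 (m = 9**2 = 81)
1/(m + V(-88)) = 1/(81 + (19 + (47/6)*(-88))) = 1/(81 + (19 - 2068/3)) = 1/(81 - 2011/3) = 1/(-1768/3) = -3/1768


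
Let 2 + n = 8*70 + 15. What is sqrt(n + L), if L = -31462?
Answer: I*sqrt(30889) ≈ 175.75*I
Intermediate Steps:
n = 573 (n = -2 + (8*70 + 15) = -2 + (560 + 15) = -2 + 575 = 573)
sqrt(n + L) = sqrt(573 - 31462) = sqrt(-30889) = I*sqrt(30889)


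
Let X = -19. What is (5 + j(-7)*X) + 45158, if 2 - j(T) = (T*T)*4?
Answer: 48849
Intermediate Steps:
j(T) = 2 - 4*T**2 (j(T) = 2 - T*T*4 = 2 - T**2*4 = 2 - 4*T**2)
(5 + j(-7)*X) + 45158 = (5 + (2 - 4*(-7)**2)*(-19)) + 45158 = (5 + (2 - 4*49)*(-19)) + 45158 = (5 + (2 - 196)*(-19)) + 45158 = (5 - 194*(-19)) + 45158 = (5 + 3686) + 45158 = 3691 + 45158 = 48849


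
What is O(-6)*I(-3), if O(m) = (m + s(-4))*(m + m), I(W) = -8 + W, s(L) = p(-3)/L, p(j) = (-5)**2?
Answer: -1617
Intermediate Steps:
p(j) = 25
s(L) = 25/L
O(m) = 2*m*(-25/4 + m) (O(m) = (m + 25/(-4))*(m + m) = (m + 25*(-1/4))*(2*m) = (m - 25/4)*(2*m) = (-25/4 + m)*(2*m) = 2*m*(-25/4 + m))
O(-6)*I(-3) = ((1/2)*(-6)*(-25 + 4*(-6)))*(-8 - 3) = ((1/2)*(-6)*(-25 - 24))*(-11) = ((1/2)*(-6)*(-49))*(-11) = 147*(-11) = -1617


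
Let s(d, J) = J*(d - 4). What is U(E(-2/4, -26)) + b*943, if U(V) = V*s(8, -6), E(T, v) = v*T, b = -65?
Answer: -61607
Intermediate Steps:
s(d, J) = J*(-4 + d)
E(T, v) = T*v
U(V) = -24*V (U(V) = V*(-6*(-4 + 8)) = V*(-6*4) = V*(-24) = -24*V)
U(E(-2/4, -26)) + b*943 = -24*(-2/4)*(-26) - 65*943 = -24*(-2*¼)*(-26) - 61295 = -(-12)*(-26) - 61295 = -24*13 - 61295 = -312 - 61295 = -61607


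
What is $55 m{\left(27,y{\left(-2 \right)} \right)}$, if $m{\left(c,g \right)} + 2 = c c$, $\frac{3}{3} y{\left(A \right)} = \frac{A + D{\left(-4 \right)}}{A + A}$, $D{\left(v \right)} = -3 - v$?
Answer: $39985$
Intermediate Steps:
$y{\left(A \right)} = \frac{1 + A}{2 A}$ ($y{\left(A \right)} = \frac{A - -1}{A + A} = \frac{A + \left(-3 + 4\right)}{2 A} = \left(A + 1\right) \frac{1}{2 A} = \left(1 + A\right) \frac{1}{2 A} = \frac{1 + A}{2 A}$)
$m{\left(c,g \right)} = -2 + c^{2}$ ($m{\left(c,g \right)} = -2 + c c = -2 + c^{2}$)
$55 m{\left(27,y{\left(-2 \right)} \right)} = 55 \left(-2 + 27^{2}\right) = 55 \left(-2 + 729\right) = 55 \cdot 727 = 39985$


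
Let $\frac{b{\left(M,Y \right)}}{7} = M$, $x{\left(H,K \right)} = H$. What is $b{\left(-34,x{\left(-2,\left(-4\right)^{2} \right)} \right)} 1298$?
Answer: $-308924$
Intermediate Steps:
$b{\left(M,Y \right)} = 7 M$
$b{\left(-34,x{\left(-2,\left(-4\right)^{2} \right)} \right)} 1298 = 7 \left(-34\right) 1298 = \left(-238\right) 1298 = -308924$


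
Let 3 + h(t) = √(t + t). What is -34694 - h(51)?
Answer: -34691 - √102 ≈ -34701.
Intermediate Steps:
h(t) = -3 + √2*√t (h(t) = -3 + √(t + t) = -3 + √(2*t) = -3 + √2*√t)
-34694 - h(51) = -34694 - (-3 + √2*√51) = -34694 - (-3 + √102) = -34694 + (3 - √102) = -34691 - √102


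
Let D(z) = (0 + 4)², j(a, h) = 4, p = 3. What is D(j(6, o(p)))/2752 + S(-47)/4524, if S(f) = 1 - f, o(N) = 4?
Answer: 1065/64844 ≈ 0.016424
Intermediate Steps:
D(z) = 16 (D(z) = 4² = 16)
D(j(6, o(p)))/2752 + S(-47)/4524 = 16/2752 + (1 - 1*(-47))/4524 = 16*(1/2752) + (1 + 47)*(1/4524) = 1/172 + 48*(1/4524) = 1/172 + 4/377 = 1065/64844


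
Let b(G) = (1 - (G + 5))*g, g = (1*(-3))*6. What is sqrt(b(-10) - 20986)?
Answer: I*sqrt(21094) ≈ 145.24*I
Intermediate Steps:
g = -18 (g = -3*6 = -18)
b(G) = 72 + 18*G (b(G) = (1 - (G + 5))*(-18) = (1 - (5 + G))*(-18) = (1 + (-5 - G))*(-18) = (-4 - G)*(-18) = 72 + 18*G)
sqrt(b(-10) - 20986) = sqrt((72 + 18*(-10)) - 20986) = sqrt((72 - 180) - 20986) = sqrt(-108 - 20986) = sqrt(-21094) = I*sqrt(21094)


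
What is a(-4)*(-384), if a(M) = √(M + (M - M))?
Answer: -768*I ≈ -768.0*I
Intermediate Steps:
a(M) = √M (a(M) = √(M + 0) = √M)
a(-4)*(-384) = √(-4)*(-384) = (2*I)*(-384) = -768*I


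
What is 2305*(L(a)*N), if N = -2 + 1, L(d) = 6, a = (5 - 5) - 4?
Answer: -13830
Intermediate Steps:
a = -4 (a = 0 - 4 = -4)
N = -1
2305*(L(a)*N) = 2305*(6*(-1)) = 2305*(-6) = -13830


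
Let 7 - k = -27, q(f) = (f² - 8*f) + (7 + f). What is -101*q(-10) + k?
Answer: -17843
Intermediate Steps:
q(f) = 7 + f² - 7*f
k = 34 (k = 7 - 1*(-27) = 7 + 27 = 34)
-101*q(-10) + k = -101*(7 + (-10)² - 7*(-10)) + 34 = -101*(7 + 100 + 70) + 34 = -101*177 + 34 = -17877 + 34 = -17843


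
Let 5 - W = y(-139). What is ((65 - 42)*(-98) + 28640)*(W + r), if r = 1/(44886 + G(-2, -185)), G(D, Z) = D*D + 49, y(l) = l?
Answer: 170749531762/44939 ≈ 3.7996e+6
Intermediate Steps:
G(D, Z) = 49 + D² (G(D, Z) = D² + 49 = 49 + D²)
r = 1/44939 (r = 1/(44886 + (49 + (-2)²)) = 1/(44886 + (49 + 4)) = 1/(44886 + 53) = 1/44939 ≈ 2.2252e-5)
W = 144 (W = 5 - 1*(-139) = 5 + 139 = 144)
((65 - 42)*(-98) + 28640)*(W + r) = ((65 - 42)*(-98) + 28640)*(144 + 1/44939) = (23*(-98) + 28640)*(6471217/44939) = (-2254 + 28640)*(6471217/44939) = 26386*(6471217/44939) = 170749531762/44939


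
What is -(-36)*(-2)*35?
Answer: -2520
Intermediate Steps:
-(-36)*(-2)*35 = -9*8*35 = -72*35 = -2520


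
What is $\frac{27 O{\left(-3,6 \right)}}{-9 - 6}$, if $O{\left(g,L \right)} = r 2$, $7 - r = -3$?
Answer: $-36$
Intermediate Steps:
$r = 10$ ($r = 7 - -3 = 7 + 3 = 10$)
$O{\left(g,L \right)} = 20$ ($O{\left(g,L \right)} = 10 \cdot 2 = 20$)
$\frac{27 O{\left(-3,6 \right)}}{-9 - 6} = \frac{27 \cdot 20}{-9 - 6} = \frac{540}{-15} = 540 \left(- \frac{1}{15}\right) = -36$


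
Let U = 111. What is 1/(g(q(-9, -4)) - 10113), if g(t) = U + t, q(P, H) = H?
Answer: -1/10006 ≈ -9.9940e-5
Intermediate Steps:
g(t) = 111 + t
1/(g(q(-9, -4)) - 10113) = 1/((111 - 4) - 10113) = 1/(107 - 10113) = 1/(-10006) = -1/10006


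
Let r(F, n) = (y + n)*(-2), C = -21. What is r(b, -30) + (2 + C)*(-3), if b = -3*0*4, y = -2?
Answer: 121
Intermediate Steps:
b = 0 (b = 0*4 = 0)
r(F, n) = 4 - 2*n (r(F, n) = (-2 + n)*(-2) = 4 - 2*n)
r(b, -30) + (2 + C)*(-3) = (4 - 2*(-30)) + (2 - 21)*(-3) = (4 + 60) - 19*(-3) = 64 + 57 = 121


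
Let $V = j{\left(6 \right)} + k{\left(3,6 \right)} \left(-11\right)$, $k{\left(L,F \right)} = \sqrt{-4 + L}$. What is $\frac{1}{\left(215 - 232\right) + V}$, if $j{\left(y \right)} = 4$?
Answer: $- \frac{13}{290} + \frac{11 i}{290} \approx -0.044828 + 0.037931 i$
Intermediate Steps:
$V = 4 - 11 i$ ($V = 4 + \sqrt{-4 + 3} \left(-11\right) = 4 + \sqrt{-1} \left(-11\right) = 4 + i \left(-11\right) = 4 - 11 i \approx 4.0 - 11.0 i$)
$\frac{1}{\left(215 - 232\right) + V} = \frac{1}{\left(215 - 232\right) + \left(4 - 11 i\right)} = \frac{1}{-17 + \left(4 - 11 i\right)} = \frac{1}{-13 - 11 i} = \frac{-13 + 11 i}{290}$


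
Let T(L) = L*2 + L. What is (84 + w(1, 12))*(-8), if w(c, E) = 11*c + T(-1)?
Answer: -736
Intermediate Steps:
T(L) = 3*L (T(L) = 2*L + L = 3*L)
w(c, E) = -3 + 11*c (w(c, E) = 11*c + 3*(-1) = 11*c - 3 = -3 + 11*c)
(84 + w(1, 12))*(-8) = (84 + (-3 + 11*1))*(-8) = (84 + (-3 + 11))*(-8) = (84 + 8)*(-8) = 92*(-8) = -736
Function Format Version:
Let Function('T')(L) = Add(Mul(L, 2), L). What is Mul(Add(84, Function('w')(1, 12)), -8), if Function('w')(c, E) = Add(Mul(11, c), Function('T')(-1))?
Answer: -736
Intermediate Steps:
Function('T')(L) = Mul(3, L) (Function('T')(L) = Add(Mul(2, L), L) = Mul(3, L))
Function('w')(c, E) = Add(-3, Mul(11, c)) (Function('w')(c, E) = Add(Mul(11, c), Mul(3, -1)) = Add(Mul(11, c), -3) = Add(-3, Mul(11, c)))
Mul(Add(84, Function('w')(1, 12)), -8) = Mul(Add(84, Add(-3, Mul(11, 1))), -8) = Mul(Add(84, Add(-3, 11)), -8) = Mul(Add(84, 8), -8) = Mul(92, -8) = -736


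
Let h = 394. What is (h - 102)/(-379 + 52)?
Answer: -292/327 ≈ -0.89297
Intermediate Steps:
(h - 102)/(-379 + 52) = (394 - 102)/(-379 + 52) = 292/(-327) = 292*(-1/327) = -292/327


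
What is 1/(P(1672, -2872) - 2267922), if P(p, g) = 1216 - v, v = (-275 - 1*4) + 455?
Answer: -1/2266882 ≈ -4.4113e-7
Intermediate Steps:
v = 176 (v = (-275 - 4) + 455 = -279 + 455 = 176)
P(p, g) = 1040 (P(p, g) = 1216 - 1*176 = 1216 - 176 = 1040)
1/(P(1672, -2872) - 2267922) = 1/(1040 - 2267922) = 1/(-2266882) = -1/2266882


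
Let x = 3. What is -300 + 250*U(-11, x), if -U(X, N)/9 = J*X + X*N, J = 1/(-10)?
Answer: 71475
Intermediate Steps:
J = -⅒ ≈ -0.10000
U(X, N) = 9*X/10 - 9*N*X (U(X, N) = -9*(-X/10 + X*N) = -9*(-X/10 + N*X) = 9*X/10 - 9*N*X)
-300 + 250*U(-11, x) = -300 + 250*((9/10)*(-11)*(1 - 10*3)) = -300 + 250*((9/10)*(-11)*(1 - 30)) = -300 + 250*((9/10)*(-11)*(-29)) = -300 + 250*(2871/10) = -300 + 71775 = 71475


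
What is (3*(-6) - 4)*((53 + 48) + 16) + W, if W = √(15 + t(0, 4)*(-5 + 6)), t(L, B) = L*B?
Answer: -2574 + √15 ≈ -2570.1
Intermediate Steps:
t(L, B) = B*L
W = √15 (W = √(15 + (4*0)*(-5 + 6)) = √(15 + 0*1) = √(15 + 0) = √15 ≈ 3.8730)
(3*(-6) - 4)*((53 + 48) + 16) + W = (3*(-6) - 4)*((53 + 48) + 16) + √15 = (-18 - 4)*(101 + 16) + √15 = -22*117 + √15 = -2574 + √15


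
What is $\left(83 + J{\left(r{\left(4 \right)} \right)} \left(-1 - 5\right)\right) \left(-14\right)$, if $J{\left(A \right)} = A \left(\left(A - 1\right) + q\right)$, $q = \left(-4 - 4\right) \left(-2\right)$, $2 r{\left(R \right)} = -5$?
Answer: $-3787$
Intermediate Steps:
$r{\left(R \right)} = - \frac{5}{2}$ ($r{\left(R \right)} = \frac{1}{2} \left(-5\right) = - \frac{5}{2}$)
$q = 16$ ($q = \left(-8\right) \left(-2\right) = 16$)
$J{\left(A \right)} = A \left(15 + A\right)$ ($J{\left(A \right)} = A \left(\left(A - 1\right) + 16\right) = A \left(\left(-1 + A\right) + 16\right) = A \left(15 + A\right)$)
$\left(83 + J{\left(r{\left(4 \right)} \right)} \left(-1 - 5\right)\right) \left(-14\right) = \left(83 + - \frac{5 \left(15 - \frac{5}{2}\right)}{2} \left(-1 - 5\right)\right) \left(-14\right) = \left(83 + \left(- \frac{5}{2}\right) \frac{25}{2} \left(-6\right)\right) \left(-14\right) = \left(83 - - \frac{375}{2}\right) \left(-14\right) = \left(83 + \frac{375}{2}\right) \left(-14\right) = \frac{541}{2} \left(-14\right) = -3787$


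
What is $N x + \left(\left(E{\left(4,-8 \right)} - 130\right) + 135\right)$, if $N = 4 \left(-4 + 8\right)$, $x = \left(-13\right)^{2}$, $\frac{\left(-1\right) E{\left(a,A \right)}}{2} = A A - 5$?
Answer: $2591$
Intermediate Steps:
$E{\left(a,A \right)} = 10 - 2 A^{2}$ ($E{\left(a,A \right)} = - 2 \left(A A - 5\right) = - 2 \left(A^{2} - 5\right) = - 2 \left(-5 + A^{2}\right) = 10 - 2 A^{2}$)
$x = 169$
$N = 16$ ($N = 4 \cdot 4 = 16$)
$N x + \left(\left(E{\left(4,-8 \right)} - 130\right) + 135\right) = 16 \cdot 169 + \left(\left(\left(10 - 2 \left(-8\right)^{2}\right) - 130\right) + 135\right) = 2704 + \left(\left(\left(10 - 128\right) - 130\right) + 135\right) = 2704 + \left(\left(-118 - 130\right) + 135\right) = 2704 + \left(-248 + 135\right) = 2704 - 113 = 2591$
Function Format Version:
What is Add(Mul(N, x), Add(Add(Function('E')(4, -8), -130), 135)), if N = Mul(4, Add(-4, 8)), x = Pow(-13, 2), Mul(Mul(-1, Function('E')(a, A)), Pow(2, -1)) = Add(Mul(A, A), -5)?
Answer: 2591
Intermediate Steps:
Function('E')(a, A) = Add(10, Mul(-2, Pow(A, 2))) (Function('E')(a, A) = Mul(-2, Add(Mul(A, A), -5)) = Mul(-2, Add(Pow(A, 2), -5)) = Mul(-2, Add(-5, Pow(A, 2))) = Add(10, Mul(-2, Pow(A, 2))))
x = 169
N = 16 (N = Mul(4, 4) = 16)
Add(Mul(N, x), Add(Add(Function('E')(4, -8), -130), 135)) = Add(Mul(16, 169), Add(Add(Add(10, Mul(-2, Pow(-8, 2))), -130), 135)) = Add(2704, Add(Add(Add(10, Mul(-2, 64)), -130), 135)) = Add(2704, Add(Add(Add(10, -128), -130), 135)) = Add(2704, Add(Add(-118, -130), 135)) = Add(2704, Add(-248, 135)) = Add(2704, -113) = 2591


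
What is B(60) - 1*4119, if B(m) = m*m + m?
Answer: -459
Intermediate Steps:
B(m) = m + m² (B(m) = m² + m = m + m²)
B(60) - 1*4119 = 60*(1 + 60) - 1*4119 = 60*61 - 4119 = 3660 - 4119 = -459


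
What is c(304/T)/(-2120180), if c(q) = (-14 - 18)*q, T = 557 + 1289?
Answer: 1216/489231535 ≈ 2.4855e-6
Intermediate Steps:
T = 1846
c(q) = -32*q
c(304/T)/(-2120180) = -9728/1846/(-2120180) = -9728/1846*(-1/2120180) = -32*152/923*(-1/2120180) = -4864/923*(-1/2120180) = 1216/489231535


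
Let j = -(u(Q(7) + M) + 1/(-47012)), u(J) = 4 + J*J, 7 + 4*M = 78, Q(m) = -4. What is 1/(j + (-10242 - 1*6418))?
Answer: -188048/3169184693 ≈ -5.9336e-5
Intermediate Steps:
M = 71/4 (M = -7/4 + (¼)*78 = -7/4 + 39/2 = 71/4 ≈ 17.750)
u(J) = 4 + J²
j = -36305013/188048 (j = -((4 + (-4 + 71/4)²) + 1/(-47012)) = -((4 + (55/4)²) - 1/47012) = -((4 + 3025/16) - 1/47012) = -(3089/16 - 1/47012) = -1*36305013/188048 = -36305013/188048 ≈ -193.06)
1/(j + (-10242 - 1*6418)) = 1/(-36305013/188048 + (-10242 - 1*6418)) = 1/(-36305013/188048 + (-10242 - 6418)) = 1/(-36305013/188048 - 16660) = 1/(-3169184693/188048) = -188048/3169184693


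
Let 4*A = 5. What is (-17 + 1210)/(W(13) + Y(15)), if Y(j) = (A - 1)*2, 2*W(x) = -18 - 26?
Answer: -2386/43 ≈ -55.488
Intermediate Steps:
W(x) = -22 (W(x) = (-18 - 26)/2 = (½)*(-44) = -22)
A = 5/4 (A = (¼)*5 = 5/4 ≈ 1.2500)
Y(j) = ½ (Y(j) = (5/4 - 1)*2 = (¼)*2 = ½)
(-17 + 1210)/(W(13) + Y(15)) = (-17 + 1210)/(-22 + ½) = 1193/(-43/2) = 1193*(-2/43) = -2386/43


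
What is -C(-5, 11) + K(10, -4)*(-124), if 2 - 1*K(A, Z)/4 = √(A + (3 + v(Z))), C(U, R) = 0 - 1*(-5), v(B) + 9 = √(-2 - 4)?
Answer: -997 + 496*√(4 + I*√6) ≈ 36.92 + 291.42*I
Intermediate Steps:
v(B) = -9 + I*√6 (v(B) = -9 + √(-2 - 4) = -9 + √(-6) = -9 + I*√6)
C(U, R) = 5 (C(U, R) = 0 + 5 = 5)
K(A, Z) = 8 - 4*√(-6 + A + I*√6) (K(A, Z) = 8 - 4*√(A + (3 + (-9 + I*√6))) = 8 - 4*√(A + (-6 + I*√6)) = 8 - 4*√(-6 + A + I*√6))
-C(-5, 11) + K(10, -4)*(-124) = -1*5 + (8 - 4*√(-6 + 10 + I*√6))*(-124) = -5 + (8 - 4*√(4 + I*√6))*(-124) = -5 + (-992 + 496*√(4 + I*√6)) = -997 + 496*√(4 + I*√6)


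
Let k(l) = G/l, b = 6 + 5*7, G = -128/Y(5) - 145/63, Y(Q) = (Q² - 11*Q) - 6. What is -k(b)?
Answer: -79/2583 ≈ -0.030585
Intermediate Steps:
Y(Q) = -6 + Q² - 11*Q
G = 79/63 (G = -128/(-6 + 5² - 11*5) - 145/63 = -128/(-6 + 25 - 55) - 145*1/63 = -128/(-36) - 145/63 = -128*(-1/36) - 145/63 = 32/9 - 145/63 = 79/63 ≈ 1.2540)
b = 41 (b = 6 + 35 = 41)
k(l) = 79/(63*l)
-k(b) = -79/(63*41) = -1*79/2583 = -79/2583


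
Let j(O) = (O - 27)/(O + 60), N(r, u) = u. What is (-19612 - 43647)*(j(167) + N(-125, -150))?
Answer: 2145112690/227 ≈ 9.4498e+6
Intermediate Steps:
j(O) = (-27 + O)/(60 + O)
(-19612 - 43647)*(j(167) + N(-125, -150)) = (-19612 - 43647)*((-27 + 167)/(60 + 167) - 150) = -63259*(140/227 - 150) = -63259*(-33910/227) = 2145112690/227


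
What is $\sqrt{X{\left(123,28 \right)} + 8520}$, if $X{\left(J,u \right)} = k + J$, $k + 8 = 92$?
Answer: $\sqrt{8727} \approx 93.418$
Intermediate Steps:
$k = 84$ ($k = -8 + 92 = 84$)
$X{\left(J,u \right)} = 84 + J$
$\sqrt{X{\left(123,28 \right)} + 8520} = \sqrt{\left(84 + 123\right) + 8520} = \sqrt{207 + 8520} = \sqrt{8727}$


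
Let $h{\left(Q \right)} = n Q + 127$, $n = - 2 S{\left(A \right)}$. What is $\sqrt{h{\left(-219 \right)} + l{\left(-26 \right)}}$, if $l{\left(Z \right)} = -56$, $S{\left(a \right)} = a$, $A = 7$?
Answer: $\sqrt{3137} \approx 56.009$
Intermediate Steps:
$n = -14$ ($n = \left(-2\right) 7 = -14$)
$h{\left(Q \right)} = 127 - 14 Q$ ($h{\left(Q \right)} = - 14 Q + 127 = 127 - 14 Q$)
$\sqrt{h{\left(-219 \right)} + l{\left(-26 \right)}} = \sqrt{\left(127 - -3066\right) - 56} = \sqrt{\left(127 + 3066\right) - 56} = \sqrt{3193 - 56} = \sqrt{3137}$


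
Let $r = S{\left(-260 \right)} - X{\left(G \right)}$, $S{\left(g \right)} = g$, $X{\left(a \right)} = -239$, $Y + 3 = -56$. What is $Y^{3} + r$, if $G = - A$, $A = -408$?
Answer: $-205400$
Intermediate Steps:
$G = 408$ ($G = \left(-1\right) \left(-408\right) = 408$)
$Y = -59$ ($Y = -3 - 56 = -59$)
$r = -21$ ($r = -260 - -239 = -260 + 239 = -21$)
$Y^{3} + r = \left(-59\right)^{3} - 21 = -205379 - 21 = -205400$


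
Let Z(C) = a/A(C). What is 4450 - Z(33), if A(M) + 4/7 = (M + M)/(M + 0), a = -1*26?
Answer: 22341/5 ≈ 4468.2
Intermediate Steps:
a = -26
A(M) = 10/7 (A(M) = -4/7 + (M + M)/(M + 0) = -4/7 + (2*M)/M = -4/7 + 2 = 10/7)
Z(C) = -91/5 (Z(C) = -26/10/7 = -26*7/10 = -91/5)
4450 - Z(33) = 4450 - 1*(-91/5) = 4450 + 91/5 = 22341/5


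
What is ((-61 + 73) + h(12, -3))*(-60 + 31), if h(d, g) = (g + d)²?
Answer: -2697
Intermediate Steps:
h(d, g) = (d + g)²
((-61 + 73) + h(12, -3))*(-60 + 31) = ((-61 + 73) + (12 - 3)²)*(-60 + 31) = (12 + 9²)*(-29) = (12 + 81)*(-29) = 93*(-29) = -2697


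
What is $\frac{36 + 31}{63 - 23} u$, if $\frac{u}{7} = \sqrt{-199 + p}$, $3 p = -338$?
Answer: $\frac{469 i \sqrt{2805}}{120} \approx 206.99 i$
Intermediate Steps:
$p = - \frac{338}{3}$ ($p = \frac{1}{3} \left(-338\right) = - \frac{338}{3} \approx -112.67$)
$u = \frac{7 i \sqrt{2805}}{3}$ ($u = 7 \sqrt{-199 - \frac{338}{3}} = 7 \sqrt{- \frac{935}{3}} = 7 \frac{i \sqrt{2805}}{3} = \frac{7 i \sqrt{2805}}{3} \approx 123.58 i$)
$\frac{36 + 31}{63 - 23} u = \frac{36 + 31}{63 - 23} \frac{7 i \sqrt{2805}}{3} = \frac{67}{40} \frac{7 i \sqrt{2805}}{3} = 67 \cdot \frac{1}{40} \frac{7 i \sqrt{2805}}{3} = \frac{67 \frac{7 i \sqrt{2805}}{3}}{40} = \frac{469 i \sqrt{2805}}{120}$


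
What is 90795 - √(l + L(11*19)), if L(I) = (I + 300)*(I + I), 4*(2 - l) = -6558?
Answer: 90795 - √857614/2 ≈ 90332.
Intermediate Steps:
l = 3283/2 (l = 2 - ¼*(-6558) = 2 + 3279/2 = 3283/2 ≈ 1641.5)
L(I) = 2*I*(300 + I) (L(I) = (300 + I)*(2*I) = 2*I*(300 + I))
90795 - √(l + L(11*19)) = 90795 - √(3283/2 + 2*(11*19)*(300 + 11*19)) = 90795 - √(3283/2 + 2*209*(300 + 209)) = 90795 - √(3283/2 + 2*209*509) = 90795 - √(3283/2 + 212762) = 90795 - √(428807/2) = 90795 - √857614/2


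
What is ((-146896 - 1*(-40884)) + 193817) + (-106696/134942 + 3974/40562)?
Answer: 120149601028644/1368379351 ≈ 87804.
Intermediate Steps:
((-146896 - 1*(-40884)) + 193817) + (-106696/134942 + 3974/40562) = ((-146896 + 40884) + 193817) + (-106696*1/134942 + 3974*(1/40562)) = (-106012 + 193817) + (-53348/67471 + 1987/20281) = 87805 - 947885911/1368379351 = 120149601028644/1368379351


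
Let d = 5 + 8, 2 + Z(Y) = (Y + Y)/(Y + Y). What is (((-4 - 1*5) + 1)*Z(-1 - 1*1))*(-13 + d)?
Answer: 0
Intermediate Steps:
Z(Y) = -1 (Z(Y) = -2 + (Y + Y)/(Y + Y) = -2 + (2*Y)/((2*Y)) = -2 + (2*Y)*(1/(2*Y)) = -2 + 1 = -1)
d = 13
(((-4 - 1*5) + 1)*Z(-1 - 1*1))*(-13 + d) = (((-4 - 1*5) + 1)*(-1))*(-13 + 13) = (((-4 - 5) + 1)*(-1))*0 = ((-9 + 1)*(-1))*0 = -8*(-1)*0 = 8*0 = 0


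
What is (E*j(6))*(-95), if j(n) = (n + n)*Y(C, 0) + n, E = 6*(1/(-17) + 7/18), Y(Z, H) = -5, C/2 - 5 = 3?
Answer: 172710/17 ≈ 10159.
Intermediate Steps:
C = 16 (C = 10 + 2*3 = 10 + 6 = 16)
E = 101/51 (E = 6*(1*(-1/17) + 7*(1/18)) = 6*(-1/17 + 7/18) = 6*(101/306) = 101/51 ≈ 1.9804)
j(n) = -9*n (j(n) = (n + n)*(-5) + n = (2*n)*(-5) + n = -10*n + n = -9*n)
(E*j(6))*(-95) = (101*(-9*6)/51)*(-95) = ((101/51)*(-54))*(-95) = -1818/17*(-95) = 172710/17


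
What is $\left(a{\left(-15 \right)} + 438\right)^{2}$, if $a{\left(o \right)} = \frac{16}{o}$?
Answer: $\frac{42954916}{225} \approx 1.9091 \cdot 10^{5}$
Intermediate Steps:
$\left(a{\left(-15 \right)} + 438\right)^{2} = \left(\frac{16}{-15} + 438\right)^{2} = \left(16 \left(- \frac{1}{15}\right) + 438\right)^{2} = \left(- \frac{16}{15} + 438\right)^{2} = \left(\frac{6554}{15}\right)^{2} = \frac{42954916}{225}$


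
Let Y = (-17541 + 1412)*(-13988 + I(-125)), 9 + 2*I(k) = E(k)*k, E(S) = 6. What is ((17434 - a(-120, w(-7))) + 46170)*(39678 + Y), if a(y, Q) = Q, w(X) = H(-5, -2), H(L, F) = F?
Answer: 14742158876313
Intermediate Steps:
w(X) = -2
I(k) = -9/2 + 3*k (I(k) = -9/2 + (6*k)/2 = -9/2 + 3*k)
Y = 463466815/2 (Y = (-17541 + 1412)*(-13988 + (-9/2 + 3*(-125))) = -16129*(-13988 + (-9/2 - 375)) = -16129*(-13988 - 759/2) = -16129*(-28735/2) = 463466815/2 ≈ 2.3173e+8)
((17434 - a(-120, w(-7))) + 46170)*(39678 + Y) = ((17434 - 1*(-2)) + 46170)*(39678 + 463466815/2) = ((17434 + 2) + 46170)*(463546171/2) = (17436 + 46170)*(463546171/2) = 63606*(463546171/2) = 14742158876313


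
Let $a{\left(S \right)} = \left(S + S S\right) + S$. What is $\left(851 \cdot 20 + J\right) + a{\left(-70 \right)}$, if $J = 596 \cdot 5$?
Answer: $24760$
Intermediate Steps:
$J = 2980$
$a{\left(S \right)} = S^{2} + 2 S$ ($a{\left(S \right)} = \left(S + S^{2}\right) + S = S^{2} + 2 S$)
$\left(851 \cdot 20 + J\right) + a{\left(-70 \right)} = \left(851 \cdot 20 + 2980\right) - 70 \left(2 - 70\right) = \left(17020 + 2980\right) - -4760 = 20000 + 4760 = 24760$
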